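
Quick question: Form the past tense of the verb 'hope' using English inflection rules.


Apply rule: Add -d (word ends in -e). 'hope' becomes 'hoped'.

hoped


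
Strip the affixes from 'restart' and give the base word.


Remove prefix 're' from 'restart' to get root 'start'.

start


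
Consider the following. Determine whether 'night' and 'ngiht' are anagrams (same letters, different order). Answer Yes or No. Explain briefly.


Sorted letters of 'night': 'ghint'
Sorted letters of 'ngiht': 'ghint'
They match.

Yes


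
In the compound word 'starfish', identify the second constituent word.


Split 'starfish' into 'star' + 'fish'. The second part is 'fish'.

fish


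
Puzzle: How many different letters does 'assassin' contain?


Unique letters in 'assassin': {a, i, n, s} = 4 distinct letters.

4


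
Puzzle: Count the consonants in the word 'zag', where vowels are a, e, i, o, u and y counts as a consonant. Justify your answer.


Consonants in 'zag': z, g = 2 consonants.

2


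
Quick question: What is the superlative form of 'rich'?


Apply superlative formation (add -est): 'rich' -> 'richest'.

richest


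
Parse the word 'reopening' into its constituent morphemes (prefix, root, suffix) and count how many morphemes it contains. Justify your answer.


Step 1: Identify prefix: 're' (meaning: again)
Step 2: Identify root: 'open'
Step 3: Identify suffix(es): 'ing'
Decomposition: re- (prefix: again) + open (root) + -ing (suffix: ongoing action)
Total morphemes: 3

3 morphemes (re- (prefix: again) + open (root) + -ing (suffix: ongoing action))


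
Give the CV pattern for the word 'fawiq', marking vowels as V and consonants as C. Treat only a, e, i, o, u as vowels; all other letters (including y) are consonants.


Letter mapping: f = C, a = V, w = C, i = V, q = C.

CVCVC


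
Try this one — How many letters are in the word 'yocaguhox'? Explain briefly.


Spell out 'yocaguhox' and number each letter: y(1), o(2), c(3), a(4), g(5), u(6), h(7), o(8), x(9). Total: 9 letters.

9


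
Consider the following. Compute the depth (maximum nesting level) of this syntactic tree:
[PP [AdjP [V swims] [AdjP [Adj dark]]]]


Count bracket nesting levels:
'[' at pos 0: depth = 1
'[' at pos 4: depth = 2
'[' at pos 10: depth = 3
'[' at pos 20: depth = 3
'[' at pos 26: depth = 4
Maximum depth reached: 4

4


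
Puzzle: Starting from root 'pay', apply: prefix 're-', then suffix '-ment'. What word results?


Step 1: Add prefix 're-' to 'pay' = 'repay'
Step 2: Add suffix '-ment' to 'repay' = 'repayment'

repayment


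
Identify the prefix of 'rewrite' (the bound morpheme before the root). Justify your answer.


The word 'rewrite' = 're' (prefix) + 'write' (root). The prefix is 're'.

re


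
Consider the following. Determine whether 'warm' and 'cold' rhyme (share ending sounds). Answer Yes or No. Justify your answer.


Rime (stressed vowel + following sounds) of 'warm': -arm = /ɔːrm/
Rime of 'cold': -old = /oʊld/
/ɔːrm/ and /oʊld/ are different ending sounds, so the words do not rhyme.

No


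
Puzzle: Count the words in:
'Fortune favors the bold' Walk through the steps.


Split into words: Fortune | favors | the | bold = 4 words.

4


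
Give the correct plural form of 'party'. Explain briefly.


Apply rule: Change -y to -ies (consonant + y). 'party' becomes 'parties'.

parties


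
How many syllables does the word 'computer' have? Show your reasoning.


Break 'computer' into syllables: com-pu-ter -> com | pu | ter = 3 syllables

3 syllables


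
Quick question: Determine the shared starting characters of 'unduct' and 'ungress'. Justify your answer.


Compare from the start: 2 characters match: 'un'. Mismatch at position 3: 'd' vs 'g'.

un


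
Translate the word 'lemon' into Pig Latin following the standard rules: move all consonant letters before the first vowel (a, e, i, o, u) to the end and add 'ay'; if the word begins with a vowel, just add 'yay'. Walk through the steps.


'lemon': move consonant cluster 'l' to end and add 'ay': 'emonlay'.

emonlay


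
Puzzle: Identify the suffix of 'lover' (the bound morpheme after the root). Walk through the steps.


The word 'lover' = 'love' (root) + '-er' (suffix). The suffix is '-er'.

er


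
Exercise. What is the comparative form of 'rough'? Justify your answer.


Apply comparative formation (add -er): 'rough' -> 'rougher'.

rougher


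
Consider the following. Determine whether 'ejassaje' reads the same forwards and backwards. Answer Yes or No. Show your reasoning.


Forward: 'ejassaje'
Reversed: 'ejassaje'
They are identical.

Yes


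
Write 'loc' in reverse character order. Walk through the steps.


Reverse 'loc' character by character: 'col'.

col


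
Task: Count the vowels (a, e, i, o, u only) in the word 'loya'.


Vowels in 'loya': o, a = 2 vowels.

2


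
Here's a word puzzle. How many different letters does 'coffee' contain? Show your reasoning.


Unique letters in 'coffee': {c, e, f, o} = 4 distinct letters.

4


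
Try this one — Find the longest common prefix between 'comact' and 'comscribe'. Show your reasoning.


Compare from the start: 3 characters match: 'com'. Mismatch at position 4: 'a' vs 's'.

com


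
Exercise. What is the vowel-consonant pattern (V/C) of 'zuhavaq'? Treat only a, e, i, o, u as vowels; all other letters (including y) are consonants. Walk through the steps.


Letter mapping: z = C, u = V, h = C, a = V, v = C, a = V, q = C.

CVCVCVC


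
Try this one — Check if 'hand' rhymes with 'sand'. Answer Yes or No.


Rime (stressed vowel + following sounds) of 'hand': -and = /ænd/
Rime of 'sand': -and = /ænd/
/ænd/ and /ænd/ are the same ending sound, so the words rhyme.

Yes


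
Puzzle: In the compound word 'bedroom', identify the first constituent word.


Split 'bedroom' into 'bed' + 'room'. The first part is 'bed'.

bed


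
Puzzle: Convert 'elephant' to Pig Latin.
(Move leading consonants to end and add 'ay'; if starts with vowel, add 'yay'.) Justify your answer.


'elephant' starts with a vowel, so add 'yay': 'elephantyay'.

elephantyay


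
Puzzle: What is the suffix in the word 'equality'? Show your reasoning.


The word 'equality' = 'equal' (root) + '-ity' (suffix). The suffix is '-ity'.

ity


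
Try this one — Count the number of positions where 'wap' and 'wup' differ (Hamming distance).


Alignment:
Position 1: 'w' vs 'w' = match
Position 2: 'a' vs 'u' = DIFFER
Position 3: 'p' vs 'p' = match
Total differences: 1

1


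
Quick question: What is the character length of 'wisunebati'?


Spell out 'wisunebati' and number each letter: w(1), i(2), s(3), u(4), n(5), e(6), b(7), a(8), t(9), i(10). Total: 10 letters.

10


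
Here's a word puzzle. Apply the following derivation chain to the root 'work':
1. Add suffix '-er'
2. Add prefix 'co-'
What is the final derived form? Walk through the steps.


Step 1: Add suffix '-er' to 'work' = 'worker'
Step 2: Add prefix 'co-' to 'worker' = 'coworker'

coworker


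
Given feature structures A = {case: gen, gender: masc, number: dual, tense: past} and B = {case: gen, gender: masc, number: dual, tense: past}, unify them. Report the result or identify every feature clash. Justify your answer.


Compare features:
case: A=gen vs B=gen -> unified: gen
gender: A=masc vs B=masc -> unified: masc
number: A=dual vs B=dual -> unified: dual
tense: A=past vs B=past -> unified: past
No clashes found.

Unified: {case: gen, gender: masc, number: dual, tense: past}


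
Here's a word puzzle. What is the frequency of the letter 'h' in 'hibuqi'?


Letter 'h' in 'hibuqi': found at position(s) 1 = 1 occurrence(s).

1


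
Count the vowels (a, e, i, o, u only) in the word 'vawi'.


Vowels in 'vawi': a, i = 2 vowels.

2


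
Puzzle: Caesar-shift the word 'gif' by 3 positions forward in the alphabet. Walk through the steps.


Shift each letter by 3: g -> j, i -> l, f -> i. Result: 'jli'.

jli


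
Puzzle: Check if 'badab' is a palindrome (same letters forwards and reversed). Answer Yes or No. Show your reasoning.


Forward: 'badab'
Reversed: 'badab'
They are identical.

Yes


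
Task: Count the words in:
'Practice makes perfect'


Split into words: Practice | makes | perfect = 3 words.

3


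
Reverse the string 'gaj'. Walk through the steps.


Reverse 'gaj' character by character: 'jag'.

jag


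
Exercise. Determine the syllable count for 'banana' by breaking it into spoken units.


Break 'banana' into syllables: ba-na-na -> ba | na | na = 3 syllables

3 syllables


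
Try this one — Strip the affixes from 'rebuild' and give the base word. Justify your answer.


Remove prefix 're' from 'rebuild' to get root 'build'.

build


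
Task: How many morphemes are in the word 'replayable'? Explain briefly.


Decomposition: re- (prefix) + play (root) + -able (suffix) = 3 morpheme(s)

3 morphemes


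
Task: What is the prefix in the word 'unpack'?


The word 'unpack' = 'un' (prefix) + 'pack' (root). The prefix is 'un'.

un


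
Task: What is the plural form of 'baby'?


Apply rule: Change -y to -ies (consonant + y). 'baby' becomes 'babies'.

babies


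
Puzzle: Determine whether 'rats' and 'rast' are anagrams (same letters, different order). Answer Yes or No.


Sorted letters of 'rats': 'arst'
Sorted letters of 'rast': 'arst'
They match.

Yes


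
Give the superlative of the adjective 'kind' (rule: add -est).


Apply superlative formation (add -est): 'kind' -> 'kindest'.

kindest


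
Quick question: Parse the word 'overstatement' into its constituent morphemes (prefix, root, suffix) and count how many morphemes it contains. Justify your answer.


Step 1: Identify prefix: 'over' (meaning: excessively)
Step 2: Identify root: 'state'
Step 3: Identify suffix(es): 'ment'
Decomposition: over- (prefix: excessively) + state (root) + -ment (suffix: action/result)
Total morphemes: 3

3 morphemes (over- (prefix: excessively) + state (root) + -ment (suffix: action/result))


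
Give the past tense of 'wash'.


Apply rule: Add -ed. 'wash' becomes 'washed'.

washed


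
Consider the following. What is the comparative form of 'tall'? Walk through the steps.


Apply comparative formation (add -er): 'tall' -> 'taller'.

taller


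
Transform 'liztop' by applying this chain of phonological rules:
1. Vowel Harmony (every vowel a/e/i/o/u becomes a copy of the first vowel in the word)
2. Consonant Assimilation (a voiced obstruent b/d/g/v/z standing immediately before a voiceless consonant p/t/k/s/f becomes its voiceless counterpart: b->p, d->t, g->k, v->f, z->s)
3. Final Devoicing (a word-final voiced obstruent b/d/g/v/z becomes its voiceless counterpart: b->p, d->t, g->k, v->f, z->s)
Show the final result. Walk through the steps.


Starting form: 'liztop'
Rule 1: Vowel Harmony: all vowels become 'i' (matching first vowel). 'liztop' -> 'liztip'
Rule 2: Consonant Assimilation: voiced obstruent before voiceless consonant becomes voiceless ('zt' -> 'st'). 'liztip' -> 'listip'
Rule 3: Final Devoicing: final consonant 'p' is not one of the voiced obstruents b/d/g/v/z. No change.
Final form: 'listip'

listip


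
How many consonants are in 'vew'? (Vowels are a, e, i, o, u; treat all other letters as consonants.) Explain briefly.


Consonants in 'vew': v, w = 2 consonants.

2


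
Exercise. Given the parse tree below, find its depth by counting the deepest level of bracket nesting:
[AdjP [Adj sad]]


Count bracket nesting levels:
'[' at pos 0: depth = 1
'[' at pos 6: depth = 2
Maximum depth reached: 2

2


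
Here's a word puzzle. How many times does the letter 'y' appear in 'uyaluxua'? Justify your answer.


Letter 'y' in 'uyaluxua': found at position(s) 2 = 1 occurrence(s).

1


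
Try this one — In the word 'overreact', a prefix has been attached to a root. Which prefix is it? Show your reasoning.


The word 'overreact' = 'over' (prefix) + 'react' (root). The prefix is 'over'.

over


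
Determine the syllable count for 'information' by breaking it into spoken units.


Break 'information' into syllables: in-for-ma-tion -> in | for | ma | tion = 4 syllables

4 syllables


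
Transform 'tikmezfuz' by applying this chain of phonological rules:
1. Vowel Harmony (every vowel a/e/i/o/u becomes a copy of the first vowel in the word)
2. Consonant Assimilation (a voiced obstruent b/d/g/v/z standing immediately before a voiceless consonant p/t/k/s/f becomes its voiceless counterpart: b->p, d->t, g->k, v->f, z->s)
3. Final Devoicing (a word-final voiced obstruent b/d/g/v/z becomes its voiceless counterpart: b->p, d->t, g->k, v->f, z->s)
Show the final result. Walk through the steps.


Starting form: 'tikmezfuz'
Rule 1: Vowel Harmony: all vowels become 'i' (matching first vowel). 'tikmezfuz' -> 'tikmizfiz'
Rule 2: Consonant Assimilation: voiced obstruent before voiceless consonant becomes voiceless ('zf' -> 'sf'). 'tikmizfiz' -> 'tikmisfiz'
Rule 3: Final Devoicing: word-final voiced obstruent 'z' becomes voiceless 's'. 'tikmisfiz' -> 'tikmisfis'
Final form: 'tikmisfis'

tikmisfis


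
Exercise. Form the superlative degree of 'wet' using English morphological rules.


Apply superlative formation (double final consonant, add -est): 'wet' -> 'wettest'.

wettest


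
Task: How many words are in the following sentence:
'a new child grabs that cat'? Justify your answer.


Split into words: a | new | child | grabs | that | cat = 6 words.

6


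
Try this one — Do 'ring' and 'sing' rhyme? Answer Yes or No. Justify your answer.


Rime (stressed vowel + following sounds) of 'ring': -ing = /ɪŋ/
Rime of 'sing': -ing = /ɪŋ/
/ɪŋ/ and /ɪŋ/ are the same ending sound, so the words rhyme.

Yes


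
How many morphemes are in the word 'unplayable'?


Decomposition: un- (prefix) + play (root) + -able (suffix) = 3 morpheme(s)

3 morphemes


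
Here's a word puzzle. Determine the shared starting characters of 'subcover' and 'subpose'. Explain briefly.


Compare from the start: 3 characters match: 'sub'. Mismatch at position 4: 'c' vs 'p'.

sub


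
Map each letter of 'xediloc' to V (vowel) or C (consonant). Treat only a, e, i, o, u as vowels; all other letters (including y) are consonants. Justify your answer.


Letter mapping: x = C, e = V, d = C, i = V, l = C, o = V, c = C.

CVCVCVC


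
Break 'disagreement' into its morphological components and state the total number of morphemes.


Step 1: Identify prefix: 'dis' (meaning: not/apart)
Step 2: Identify root: 'agree'
Step 3: Identify suffix(es): 'ment'
Decomposition: dis- (prefix: not/apart) + agree (root) + -ment (suffix: action/result)
Total morphemes: 3

3 morphemes (dis- (prefix: not/apart) + agree (root) + -ment (suffix: action/result))


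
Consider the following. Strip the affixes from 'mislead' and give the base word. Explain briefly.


Remove prefix 'mis' from 'mislead' to get root 'lead'.

lead


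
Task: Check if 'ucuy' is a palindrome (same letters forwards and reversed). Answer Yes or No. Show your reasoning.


Forward: 'ucuy'
Reversed: 'yucu'
They differ.

No


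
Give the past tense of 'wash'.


Apply rule: Add -ed. 'wash' becomes 'washed'.

washed


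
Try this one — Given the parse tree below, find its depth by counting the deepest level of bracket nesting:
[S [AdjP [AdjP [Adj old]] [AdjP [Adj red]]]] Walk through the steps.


Count bracket nesting levels:
'[' at pos 0: depth = 1
'[' at pos 3: depth = 2
'[' at pos 9: depth = 3
'[' at pos 15: depth = 4
'[' at pos 26: depth = 3
'[' at pos 32: depth = 4
Maximum depth reached: 4

4


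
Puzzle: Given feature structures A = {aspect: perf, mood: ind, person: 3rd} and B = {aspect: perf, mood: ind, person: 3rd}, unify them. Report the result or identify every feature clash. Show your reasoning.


Compare features:
aspect: A=perf vs B=perf -> unified: perf
mood: A=ind vs B=ind -> unified: ind
person: A=3rd vs B=3rd -> unified: 3rd
No clashes found.

Unified: {aspect: perf, mood: ind, person: 3rd}


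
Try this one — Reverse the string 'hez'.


Reverse 'hez' character by character: 'zeh'.

zeh


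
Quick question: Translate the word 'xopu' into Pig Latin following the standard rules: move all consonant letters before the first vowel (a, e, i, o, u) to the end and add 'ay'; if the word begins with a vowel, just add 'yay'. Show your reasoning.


'xopu': move consonant cluster 'x' to end and add 'ay': 'opuxay'.

opuxay


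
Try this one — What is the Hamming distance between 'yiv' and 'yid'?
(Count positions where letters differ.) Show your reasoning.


Alignment:
Position 1: 'y' vs 'y' = match
Position 2: 'i' vs 'i' = match
Position 3: 'v' vs 'd' = DIFFER
Total differences: 1

1


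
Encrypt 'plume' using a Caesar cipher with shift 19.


Shift each letter by 19: p -> i, l -> e, u -> n, m -> f, e -> x. Result: 'ienfx'.

ienfx


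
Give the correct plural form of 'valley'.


Apply rule: Add -s. 'valley' becomes 'valleys'.

valleys


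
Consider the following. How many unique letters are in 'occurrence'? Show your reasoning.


Unique letters in 'occurrence': {c, e, n, o, r, u} = 6 distinct letters.

6


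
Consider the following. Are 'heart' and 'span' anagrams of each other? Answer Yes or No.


Sorted letters of 'heart': 'aehrt'
Sorted letters of 'span': 'anps'
They do not match.

No


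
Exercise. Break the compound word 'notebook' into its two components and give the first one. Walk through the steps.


Split 'notebook' into 'note' + 'book'. The first part is 'note'.

note


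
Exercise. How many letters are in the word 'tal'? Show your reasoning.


Spell out 'tal' and number each letter: t(1), a(2), l(3). Total: 3 letters.

3


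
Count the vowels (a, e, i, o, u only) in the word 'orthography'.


Vowels in 'orthography': o, o, a = 3 vowels.

3


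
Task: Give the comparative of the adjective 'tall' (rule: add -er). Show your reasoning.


Apply comparative formation (add -er): 'tall' -> 'taller'.

taller


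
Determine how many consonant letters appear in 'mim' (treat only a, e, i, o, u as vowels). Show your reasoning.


Consonants in 'mim': m, m = 2 consonants.

2


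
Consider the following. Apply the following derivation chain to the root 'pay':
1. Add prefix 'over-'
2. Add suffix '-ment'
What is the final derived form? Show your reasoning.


Step 1: Add prefix 'over-' to 'pay' = 'overpay'
Step 2: Add suffix '-ment' to 'overpay' = 'overpayment'

overpayment


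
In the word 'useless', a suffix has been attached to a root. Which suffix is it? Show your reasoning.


The word 'useless' = 'use' (root) + '-less' (suffix). The suffix is '-less'.

less


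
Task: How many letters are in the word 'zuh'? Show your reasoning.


Spell out 'zuh' and number each letter: z(1), u(2), h(3). Total: 3 letters.

3


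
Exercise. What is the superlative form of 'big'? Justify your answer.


Apply superlative formation (double final consonant, add -est): 'big' -> 'biggest'.

biggest


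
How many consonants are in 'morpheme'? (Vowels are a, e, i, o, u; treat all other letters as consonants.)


Consonants in 'morpheme': m, r, p, h, m = 5 consonants.

5


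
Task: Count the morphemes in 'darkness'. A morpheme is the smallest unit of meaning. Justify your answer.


Decomposition: dark (root) + -ness (suffix) = 2 morpheme(s)

2 morphemes


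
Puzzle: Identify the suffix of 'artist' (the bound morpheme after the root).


The word 'artist' = 'art' (root) + '-ist' (suffix). The suffix is '-ist'.

ist


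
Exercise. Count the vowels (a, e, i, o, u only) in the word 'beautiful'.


Vowels in 'beautiful': e, a, u, i, u = 5 vowels.

5


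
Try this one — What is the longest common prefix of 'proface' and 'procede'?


Compare from the start: 3 characters match: 'pro'. Mismatch at position 4: 'f' vs 'c'.

pro


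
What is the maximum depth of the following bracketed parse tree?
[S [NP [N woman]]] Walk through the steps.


Count bracket nesting levels:
'[' at pos 0: depth = 1
'[' at pos 3: depth = 2
'[' at pos 7: depth = 3
Maximum depth reached: 3

3


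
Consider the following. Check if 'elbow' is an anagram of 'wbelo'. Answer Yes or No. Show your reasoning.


Sorted letters of 'elbow': 'below'
Sorted letters of 'wbelo': 'below'
They match.

Yes


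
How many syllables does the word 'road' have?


Break 'road' into syllables: road -> road = 1 syllable

1 syllable


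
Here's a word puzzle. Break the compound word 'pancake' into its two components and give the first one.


Split 'pancake' into 'pan' + 'cake'. The first part is 'pan'.

pan


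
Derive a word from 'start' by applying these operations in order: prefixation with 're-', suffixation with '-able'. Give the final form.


Step 1: Add prefix 're-' to 'start' = 'restart'
Step 2: Add suffix '-able' to 'restart' = 'restartable'

restartable


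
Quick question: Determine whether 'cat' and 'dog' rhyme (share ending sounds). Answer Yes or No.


Rime (stressed vowel + following sounds) of 'cat': -at = /æt/
Rime of 'dog': -og = /ɒg/
/æt/ and /ɒg/ are different ending sounds, so the words do not rhyme.

No


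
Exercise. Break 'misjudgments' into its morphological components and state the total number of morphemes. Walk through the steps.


Step 1: Identify prefix: 'mis' (meaning: wrongly)
Step 2: Identify root: 'judge'
Step 3: Identify suffix(es): 'ment, s'
Decomposition: mis- (prefix: wrongly) + judge (root) + -ment (suffix: action/result) + -s (plural)
Total morphemes: 4

4 morphemes (mis- (prefix: wrongly) + judge (root) + -ment (suffix: action/result) + -s (plural))


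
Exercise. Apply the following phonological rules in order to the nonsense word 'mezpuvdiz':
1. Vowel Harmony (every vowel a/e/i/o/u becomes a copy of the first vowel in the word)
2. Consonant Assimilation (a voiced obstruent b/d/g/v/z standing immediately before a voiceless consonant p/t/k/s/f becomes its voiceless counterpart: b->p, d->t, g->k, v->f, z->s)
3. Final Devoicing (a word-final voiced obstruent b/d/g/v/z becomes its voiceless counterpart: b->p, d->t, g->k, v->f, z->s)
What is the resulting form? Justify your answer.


Starting form: 'mezpuvdiz'
Rule 1: Vowel Harmony: all vowels become 'e' (matching first vowel). 'mezpuvdiz' -> 'mezpevdez'
Rule 2: Consonant Assimilation: voiced obstruent before voiceless consonant becomes voiceless ('zp' -> 'sp'). 'mezpevdez' -> 'mespevdez'
Rule 3: Final Devoicing: word-final voiced obstruent 'z' becomes voiceless 's'. 'mespevdez' -> 'mespevdes'
Final form: 'mespevdes'

mespevdes


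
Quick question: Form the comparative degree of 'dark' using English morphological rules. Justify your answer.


Apply comparative formation (add -er): 'dark' -> 'darker'.

darker


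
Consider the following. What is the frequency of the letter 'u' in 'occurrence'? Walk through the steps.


Letter 'u' in 'occurrence': found at position(s) 4 = 1 occurrence(s).

1


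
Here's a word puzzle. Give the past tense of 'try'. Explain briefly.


Apply rule: Change -y to -ied. 'try' becomes 'tried'.

tried


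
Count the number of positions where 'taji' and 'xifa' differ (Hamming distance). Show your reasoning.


Alignment:
Position 1: 't' vs 'x' = DIFFER
Position 2: 'a' vs 'i' = DIFFER
Position 3: 'j' vs 'f' = DIFFER
Position 4: 'i' vs 'a' = DIFFER
Total differences: 4

4


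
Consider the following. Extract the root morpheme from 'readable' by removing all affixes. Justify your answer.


Remove suffix '-able' from 'readable' to get root 'read'.

read


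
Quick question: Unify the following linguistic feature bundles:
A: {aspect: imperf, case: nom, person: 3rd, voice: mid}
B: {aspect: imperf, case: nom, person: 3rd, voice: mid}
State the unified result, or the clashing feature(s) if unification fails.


Compare features:
aspect: A=imperf vs B=imperf -> unified: imperf
case: A=nom vs B=nom -> unified: nom
person: A=3rd vs B=3rd -> unified: 3rd
voice: A=mid vs B=mid -> unified: mid
No clashes found.

Unified: {aspect: imperf, case: nom, person: 3rd, voice: mid}


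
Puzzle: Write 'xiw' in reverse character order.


Reverse 'xiw' character by character: 'wix'.

wix


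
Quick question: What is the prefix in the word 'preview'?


The word 'preview' = 'pre' (prefix) + 'view' (root). The prefix is 'pre'.

pre


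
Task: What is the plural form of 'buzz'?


Apply rule: Add -es (sibilant/fricative ending). 'buzz' becomes 'buzzes'.

buzzes


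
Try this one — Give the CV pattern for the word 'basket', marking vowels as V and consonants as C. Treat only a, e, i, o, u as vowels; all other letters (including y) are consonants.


Letter mapping: b = C, a = V, s = C, k = C, e = V, t = C.

CVCCVC


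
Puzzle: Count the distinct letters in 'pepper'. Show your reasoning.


Unique letters in 'pepper': {e, p, r} = 3 distinct letters.

3


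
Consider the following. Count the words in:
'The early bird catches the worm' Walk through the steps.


Split into words: The | early | bird | catches | the | worm = 6 words.

6


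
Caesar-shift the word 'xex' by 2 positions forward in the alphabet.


Shift each letter by 2: x -> z, e -> g, x -> z. Result: 'zgz'.

zgz


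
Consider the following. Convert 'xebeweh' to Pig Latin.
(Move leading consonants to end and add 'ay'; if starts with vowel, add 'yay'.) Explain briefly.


'xebeweh': move consonant cluster 'x' to end and add 'ay': 'ebewehxay'.

ebewehxay


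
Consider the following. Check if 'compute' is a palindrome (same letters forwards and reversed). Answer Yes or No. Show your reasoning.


Forward: 'compute'
Reversed: 'etupmoc'
They differ.

No


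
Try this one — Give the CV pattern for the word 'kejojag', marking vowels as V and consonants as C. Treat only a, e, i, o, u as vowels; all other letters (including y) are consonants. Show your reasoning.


Letter mapping: k = C, e = V, j = C, o = V, j = C, a = V, g = C.

CVCVCVC


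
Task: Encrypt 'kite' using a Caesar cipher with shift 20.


Shift each letter by 20: k -> e, i -> c, t -> n, e -> y. Result: 'ecny'.

ecny


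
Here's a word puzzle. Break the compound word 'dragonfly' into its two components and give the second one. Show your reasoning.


Split 'dragonfly' into 'dragon' + 'fly'. The second part is 'fly'.

fly


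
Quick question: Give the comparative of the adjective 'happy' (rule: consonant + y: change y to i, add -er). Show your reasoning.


Apply comparative formation (consonant + y: change y to i, add -er): 'happy' -> 'happier'.

happier


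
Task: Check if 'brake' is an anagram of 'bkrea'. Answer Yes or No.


Sorted letters of 'brake': 'abekr'
Sorted letters of 'bkrea': 'abekr'
They match.

Yes


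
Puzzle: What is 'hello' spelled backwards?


Reverse 'hello' character by character: 'olleh'.

olleh


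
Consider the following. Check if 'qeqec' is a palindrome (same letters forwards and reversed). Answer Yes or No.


Forward: 'qeqec'
Reversed: 'ceqeq'
They differ.

No


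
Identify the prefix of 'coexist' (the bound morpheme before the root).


The word 'coexist' = 'co' (prefix) + 'exist' (root). The prefix is 'co'.

co


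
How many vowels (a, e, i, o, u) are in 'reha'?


Vowels in 'reha': e, a = 2 vowels.

2


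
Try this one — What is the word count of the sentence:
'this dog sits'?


Split into words: this | dog | sits = 3 words.

3


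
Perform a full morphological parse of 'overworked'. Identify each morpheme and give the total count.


Step 1: Identify prefix: 'over' (meaning: excessively)
Step 2: Identify root: 'work'
Step 3: Identify suffix(es): 'ed'
Decomposition: over- (prefix: excessively) + work (root) + -ed (suffix: past)
Total morphemes: 3

3 morphemes (over- (prefix: excessively) + work (root) + -ed (suffix: past))


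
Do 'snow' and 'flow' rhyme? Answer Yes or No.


Rime (stressed vowel + following sounds) of 'snow': -ow = /oʊ/
Rime of 'flow': -ow = /oʊ/
/oʊ/ and /oʊ/ are the same ending sound, so the words rhyme.

Yes


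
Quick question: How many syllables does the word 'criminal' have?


Break 'criminal' into syllables: crim-i-nal -> crim | i | nal = 3 syllables

3 syllables


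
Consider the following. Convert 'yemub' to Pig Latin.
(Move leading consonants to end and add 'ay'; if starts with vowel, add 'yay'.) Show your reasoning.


'yemub': move consonant cluster 'y' to end and add 'ay': 'emubyay'.

emubyay


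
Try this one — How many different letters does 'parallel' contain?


Unique letters in 'parallel': {a, e, l, p, r} = 5 distinct letters.

5


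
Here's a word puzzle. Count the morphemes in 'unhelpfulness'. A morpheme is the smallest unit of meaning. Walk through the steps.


Decomposition: un- (prefix) + help (root) + -ful (suffix) + -ness (suffix) = 4 morpheme(s)

4 morphemes


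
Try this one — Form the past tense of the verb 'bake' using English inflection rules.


Apply rule: Add -d (word ends in -e). 'bake' becomes 'baked'.

baked


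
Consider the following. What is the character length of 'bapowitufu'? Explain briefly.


Spell out 'bapowitufu' and number each letter: b(1), a(2), p(3), o(4), w(5), i(6), t(7), u(8), f(9), u(10). Total: 10 letters.

10


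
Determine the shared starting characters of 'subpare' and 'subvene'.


Compare from the start: 3 characters match: 'sub'. Mismatch at position 4: 'p' vs 'v'.

sub


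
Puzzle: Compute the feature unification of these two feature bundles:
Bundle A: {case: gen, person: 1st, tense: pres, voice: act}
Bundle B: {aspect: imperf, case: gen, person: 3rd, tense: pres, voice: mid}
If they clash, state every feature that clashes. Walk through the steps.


Compare features:
aspect: A=_ vs B=imperf -> unified: imperf
case: A=gen vs B=gen -> unified: gen
person: A=1st vs B=3rd -> CLASH
tense: A=pres vs B=pres -> unified: pres
voice: A=act vs B=mid -> CLASH
Clashes detected on features 'person' (1st vs 3rd) and 'voice' (act vs mid); unification fails.

CLASH on 'person' (1st vs 3rd) and 'voice' (act vs mid)


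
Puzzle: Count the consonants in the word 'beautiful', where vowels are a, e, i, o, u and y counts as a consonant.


Consonants in 'beautiful': b, t, f, l = 4 consonants.

4


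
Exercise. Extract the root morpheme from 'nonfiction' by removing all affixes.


Remove prefix 'non' from 'nonfiction' to get root 'fiction'.

fiction


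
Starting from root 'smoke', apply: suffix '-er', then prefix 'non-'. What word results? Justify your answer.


Step 1: Add suffix '-er' to 'smoke' = 'smoker'
Step 2: Add prefix 'non-' to 'smoker' = 'nonsmoker'

nonsmoker


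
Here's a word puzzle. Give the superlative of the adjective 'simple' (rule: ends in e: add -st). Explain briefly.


Apply superlative formation (ends in e: add -st): 'simple' -> 'simplest'.

simplest


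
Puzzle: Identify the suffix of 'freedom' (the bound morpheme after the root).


The word 'freedom' = 'free' (root) + '-dom' (suffix). The suffix is '-dom'.

dom


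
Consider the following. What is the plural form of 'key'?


Apply rule: Add -s. 'key' becomes 'keys'.

keys


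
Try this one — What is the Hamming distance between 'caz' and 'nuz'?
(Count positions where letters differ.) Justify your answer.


Alignment:
Position 1: 'c' vs 'n' = DIFFER
Position 2: 'a' vs 'u' = DIFFER
Position 3: 'z' vs 'z' = match
Total differences: 2

2


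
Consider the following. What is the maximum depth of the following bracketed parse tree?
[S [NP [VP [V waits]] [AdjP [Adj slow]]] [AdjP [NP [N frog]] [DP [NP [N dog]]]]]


Count bracket nesting levels:
'[' at pos 0: depth = 1
'[' at pos 3: depth = 2
'[' at pos 7: depth = 3
'[' at pos 11: depth = 4
'[' at pos 22: depth = 3
'[' at pos 28: depth = 4
'[' at pos 41: depth = 2
'[' at pos 47: depth = 3
'[' at pos 51: depth = 4
'[' at pos 61: depth = 3
'[' at pos 65: depth = 4
'[' at pos 69: depth = 5
Maximum depth reached: 5

5


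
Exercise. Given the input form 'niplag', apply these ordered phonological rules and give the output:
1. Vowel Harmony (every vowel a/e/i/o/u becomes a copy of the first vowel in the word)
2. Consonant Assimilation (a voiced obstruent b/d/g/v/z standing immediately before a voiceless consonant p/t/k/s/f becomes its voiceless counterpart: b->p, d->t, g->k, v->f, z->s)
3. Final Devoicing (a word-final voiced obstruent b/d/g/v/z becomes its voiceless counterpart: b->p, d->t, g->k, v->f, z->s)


Starting form: 'niplag'
Rule 1: Vowel Harmony: all vowels become 'i' (matching first vowel). 'niplag' -> 'niplig'
Rule 2: Consonant Assimilation: no voiced obstruent (b/d/g/v/z) stands immediately before a voiceless consonant (p/t/k/s/f). No change.
Rule 3: Final Devoicing: word-final voiced obstruent 'g' becomes voiceless 'k'. 'niplig' -> 'niplik'
Final form: 'niplik'

niplik


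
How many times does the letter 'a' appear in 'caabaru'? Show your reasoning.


Letter 'a' in 'caabaru': found at position(s) 2, 3, 5 = 3 occurrence(s).

3


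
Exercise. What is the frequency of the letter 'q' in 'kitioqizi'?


Letter 'q' in 'kitioqizi': found at position(s) 6 = 1 occurrence(s).

1


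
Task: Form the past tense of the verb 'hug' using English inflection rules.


Apply rule: Double final consonant and add -ed. 'hug' becomes 'hugged'.

hugged


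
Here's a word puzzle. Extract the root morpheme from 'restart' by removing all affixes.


Remove prefix 're' from 'restart' to get root 'start'.

start


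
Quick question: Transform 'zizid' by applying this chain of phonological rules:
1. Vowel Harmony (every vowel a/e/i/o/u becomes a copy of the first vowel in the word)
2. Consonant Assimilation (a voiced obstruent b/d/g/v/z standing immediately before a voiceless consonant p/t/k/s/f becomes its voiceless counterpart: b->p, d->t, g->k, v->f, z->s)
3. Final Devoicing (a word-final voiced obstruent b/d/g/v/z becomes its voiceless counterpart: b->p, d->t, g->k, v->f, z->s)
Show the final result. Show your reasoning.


Starting form: 'zizid'
Rule 1: Vowel Harmony: all vowels already match. No change.
Rule 2: Consonant Assimilation: no voiced obstruent (b/d/g/v/z) stands immediately before a voiceless consonant (p/t/k/s/f). No change.
Rule 3: Final Devoicing: word-final voiced obstruent 'd' becomes voiceless 't'. 'zizid' -> 'zizit'
Final form: 'zizit'

zizit


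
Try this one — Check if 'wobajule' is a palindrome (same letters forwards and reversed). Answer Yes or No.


Forward: 'wobajule'
Reversed: 'elujabow'
They differ.

No


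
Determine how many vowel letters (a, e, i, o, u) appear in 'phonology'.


Vowels in 'phonology': o, o, o = 3 vowels.

3


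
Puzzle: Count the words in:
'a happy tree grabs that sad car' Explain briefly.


Split into words: a | happy | tree | grabs | that | sad | car = 7 words.

7


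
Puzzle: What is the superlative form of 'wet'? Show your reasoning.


Apply superlative formation (double final consonant, add -est): 'wet' -> 'wettest'.

wettest


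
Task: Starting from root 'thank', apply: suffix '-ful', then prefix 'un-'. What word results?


Step 1: Add suffix '-ful' to 'thank' = 'thankful'
Step 2: Add prefix 'un-' to 'thankful' = 'unthankful'

unthankful


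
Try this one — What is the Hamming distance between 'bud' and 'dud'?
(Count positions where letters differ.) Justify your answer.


Alignment:
Position 1: 'b' vs 'd' = DIFFER
Position 2: 'u' vs 'u' = match
Position 3: 'd' vs 'd' = match
Total differences: 1

1


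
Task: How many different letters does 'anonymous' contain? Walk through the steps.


Unique letters in 'anonymous': {a, m, n, o, s, u, y} = 7 distinct letters.

7


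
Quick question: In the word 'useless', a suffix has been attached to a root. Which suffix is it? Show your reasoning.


The word 'useless' = 'use' (root) + '-less' (suffix). The suffix is '-less'.

less


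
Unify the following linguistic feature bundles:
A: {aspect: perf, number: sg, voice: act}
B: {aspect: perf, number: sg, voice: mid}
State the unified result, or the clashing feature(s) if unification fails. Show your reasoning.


Compare features:
aspect: A=perf vs B=perf -> unified: perf
number: A=sg vs B=sg -> unified: sg
voice: A=act vs B=mid -> CLASH
Clash detected on feature 'voice' (act vs mid); unification fails.

CLASH on 'voice' (act vs mid)


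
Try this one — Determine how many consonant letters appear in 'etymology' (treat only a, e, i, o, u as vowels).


Consonants in 'etymology': t, y, m, l, g, y = 6 consonants.

6


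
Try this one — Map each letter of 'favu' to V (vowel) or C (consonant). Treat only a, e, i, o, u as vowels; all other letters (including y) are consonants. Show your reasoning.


Letter mapping: f = C, a = V, v = C, u = V.

CVCV


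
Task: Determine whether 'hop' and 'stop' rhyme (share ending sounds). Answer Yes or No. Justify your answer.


Rime (stressed vowel + following sounds) of 'hop': -op = /ɒp/
Rime of 'stop': -op = /ɒp/
/ɒp/ and /ɒp/ are the same ending sound, so the words rhyme.

Yes


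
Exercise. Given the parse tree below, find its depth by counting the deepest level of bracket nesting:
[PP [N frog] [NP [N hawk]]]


Count bracket nesting levels:
'[' at pos 0: depth = 1
'[' at pos 4: depth = 2
'[' at pos 13: depth = 2
'[' at pos 17: depth = 3
Maximum depth reached: 3

3


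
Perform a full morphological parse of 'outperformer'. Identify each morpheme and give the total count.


Step 1: Identify prefix: 'out' (meaning: surpass)
Step 2: Identify root: 'perform'
Step 3: Identify suffix(es): 'er'
Decomposition: out- (prefix: surpass) + perform (root) + -er (suffix: one who)
Total morphemes: 3

3 morphemes (out- (prefix: surpass) + perform (root) + -er (suffix: one who))


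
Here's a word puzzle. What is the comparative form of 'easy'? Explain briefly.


Apply comparative formation (consonant + y: change y to i, add -er): 'easy' -> 'easier'.

easier


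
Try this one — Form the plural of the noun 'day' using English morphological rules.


Apply rule: Add -s. 'day' becomes 'days'.

days


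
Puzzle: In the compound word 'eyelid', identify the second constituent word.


Split 'eyelid' into 'eye' + 'lid'. The second part is 'lid'.

lid


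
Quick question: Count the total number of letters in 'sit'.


Spell out 'sit' and number each letter: s(1), i(2), t(3). Total: 3 letters.

3


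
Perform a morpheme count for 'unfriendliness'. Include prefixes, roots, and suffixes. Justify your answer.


Decomposition: un- (prefix) + friend (root) + -ly (suffix) + -ness (suffix) = 4 morpheme(s)

4 morphemes


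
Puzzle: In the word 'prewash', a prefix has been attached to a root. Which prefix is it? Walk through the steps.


The word 'prewash' = 'pre' (prefix) + 'wash' (root). The prefix is 'pre'.

pre


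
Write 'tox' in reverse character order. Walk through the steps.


Reverse 'tox' character by character: 'xot'.

xot


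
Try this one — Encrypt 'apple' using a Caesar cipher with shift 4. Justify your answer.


Shift each letter by 4: a -> e, p -> t, p -> t, l -> p, e -> i. Result: 'ettpi'.

ettpi


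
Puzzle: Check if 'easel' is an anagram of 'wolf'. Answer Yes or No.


Sorted letters of 'easel': 'aeels'
Sorted letters of 'wolf': 'flow'
They do not match.

No


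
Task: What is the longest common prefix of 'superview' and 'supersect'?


Compare from the start: 5 characters match: 'super'. Mismatch at position 6: 'v' vs 's'.

super
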